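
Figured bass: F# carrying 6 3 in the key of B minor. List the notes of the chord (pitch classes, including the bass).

A third above F# in this key is A.
A sixth above F# in this key is D.
Together with the bass F#, this spells D major in first inversion.

F#, A, D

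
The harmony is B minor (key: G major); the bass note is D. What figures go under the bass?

6

D is the third of B minor, so the chord is in first inversion.
A triad in first inversion is figured 6/3, conventionally abbreviated 6.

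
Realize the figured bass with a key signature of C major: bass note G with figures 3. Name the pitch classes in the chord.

The written figures 3 are shorthand for 5/3: the 5 is implied.
A third above G in this key is B.
A fifth above G in this key is D.
Together with the bass G, this spells G major in root position.

G, B, D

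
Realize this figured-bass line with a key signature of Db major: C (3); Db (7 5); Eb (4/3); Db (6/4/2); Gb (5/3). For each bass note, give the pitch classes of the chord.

C, Eb, Gb | Db, F, Ab, C | Eb, Gb, Ab, C | Db, Eb, Gb, Bb | Gb, Bb, Db

C (5/3): C, Eb, Gb.
Db (7/5/3): Db, F, Ab, C.
Eb (6/4/3): Eb, Gb, Ab, C.
Db (6/4/2): Db, Eb, Gb, Bb.
Gb (5/3): Gb, Bb, Db.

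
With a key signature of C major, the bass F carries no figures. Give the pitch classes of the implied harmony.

F, A, C

An unfigured bass implies 5/3.
A third above F in this key is A.
A fifth above F in this key is C.
Together with the bass F, this spells F major in root position.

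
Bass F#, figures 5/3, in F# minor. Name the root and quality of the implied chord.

The figures 5/3 indicate a triad in root position.
In root position the bass is the root, so the root is F#.
The chord tones are F#, A, C#, giving F# minor.

F# minor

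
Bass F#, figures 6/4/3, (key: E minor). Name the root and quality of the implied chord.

The figures 6/4/3 indicate a seventh chord in second inversion.
In second inversion the root lies a fourth above the bass: a fourth above F# in E minor is B.
The chord tones are F#, A, B, D, giving B minor seventh.

B minor seventh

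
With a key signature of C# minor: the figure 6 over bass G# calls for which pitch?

Counting 5 letter steps above G# lands on E; in C# minor, that letter is E.

E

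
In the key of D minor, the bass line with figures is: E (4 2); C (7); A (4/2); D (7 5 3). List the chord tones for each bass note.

E (6/4/2): E, F, A, C.
C (7/5/3): C, E, G, Bb.
A (6/4/2): A, Bb, D, F.
D (7/5/3): D, F, A, C.

E, F, A, C | C, E, G, Bb | A, Bb, D, F | D, F, A, C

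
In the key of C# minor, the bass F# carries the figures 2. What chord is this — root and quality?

G# minor seventh

The figures 2 indicate a seventh chord in third inversion.
In third inversion the root lies a second above the bass: a second above F# in C# minor is G#.
The chord tones are F#, G#, B, D#, giving G# minor seventh.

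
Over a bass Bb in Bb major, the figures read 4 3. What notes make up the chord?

Bb, D, Eb, G

The written figures 4 3 are shorthand for 6/4/3: the 6 is implied.
A third above Bb in this key is D.
A fourth above Bb in this key is Eb.
A sixth above Bb in this key is G.
Together with the bass Bb, this spells Eb major seventh in second inversion.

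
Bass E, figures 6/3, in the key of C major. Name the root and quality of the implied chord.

The figures 6/3 indicate a triad in first inversion.
In first inversion the root lies a sixth above the bass: a sixth above E in C major is C.
The chord tones are E, G, C, giving C major.

C major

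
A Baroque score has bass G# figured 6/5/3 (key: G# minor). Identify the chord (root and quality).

E major seventh

The figures 6/5/3 indicate a seventh chord in first inversion.
In first inversion the root lies a sixth above the bass: a sixth above G# in G# minor is E.
The chord tones are G#, B, D#, E, giving E major seventh.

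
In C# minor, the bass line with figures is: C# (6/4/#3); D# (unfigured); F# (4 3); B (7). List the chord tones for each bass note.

C# (6/4/#3): C#, E#, F#, A.
D# (5/3): D#, F#, A.
F# (6/4/3): F#, A, B, D#.
B (7/5/3): B, D#, F#, A.

C#, E#, F#, A | D#, F#, A | F#, A, B, D# | B, D#, F#, A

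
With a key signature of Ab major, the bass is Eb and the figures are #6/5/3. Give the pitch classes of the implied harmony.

A third above Eb in this key is G.
A fifth above Eb in this key is Bb.
A sixth above Eb in this key is C, raised to C# by the sharp.

Eb, G, Bb, C#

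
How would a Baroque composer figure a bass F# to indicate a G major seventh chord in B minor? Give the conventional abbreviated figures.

4/2

F# is the seventh of G major seventh, so the chord is in third inversion.
A seventh chord in third inversion is figured 6/4/2, conventionally abbreviated 4/2.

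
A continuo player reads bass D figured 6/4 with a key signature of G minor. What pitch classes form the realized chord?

A fourth above D in this key is G.
A sixth above D in this key is Bb.
Together with the bass D, this spells G minor in second inversion.

D, G, Bb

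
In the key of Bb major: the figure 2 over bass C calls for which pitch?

D

Counting 1 letter step above C lands on D; in Bb major, that letter is D.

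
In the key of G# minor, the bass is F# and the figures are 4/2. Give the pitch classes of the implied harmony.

The written figures 4/2 are shorthand for 6/4/2: the 6 is implied.
A second above F# in this key is G#.
A fourth above F# in this key is B.
A sixth above F# in this key is D#.
Together with the bass F#, this spells G# minor seventh in third inversion.

F#, G#, B, D#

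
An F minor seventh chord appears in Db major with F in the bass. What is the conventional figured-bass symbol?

F is the root of F minor seventh, so the chord is in root position.
A seventh chord in root position is figured 7/5/3, conventionally abbreviated 7.

7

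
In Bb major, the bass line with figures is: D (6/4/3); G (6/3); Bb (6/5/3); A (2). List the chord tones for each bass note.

D, F, G, Bb | G, Bb, Eb | Bb, D, F, G | A, Bb, D, F

D (6/4/3): D, F, G, Bb.
G (6/3): G, Bb, Eb.
Bb (6/5/3): Bb, D, F, G.
A (6/4/2): A, Bb, D, F.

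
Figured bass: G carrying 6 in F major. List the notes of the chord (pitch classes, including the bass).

G, Bb, E

The written figures 6 are shorthand for 6/3: the 3 is implied.
A third above G in this key is Bb.
A sixth above G in this key is E.
Together with the bass G, this spells E diminished in first inversion.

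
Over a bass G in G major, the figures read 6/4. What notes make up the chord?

A fourth above G in this key is C.
A sixth above G in this key is E.
Together with the bass G, this spells C major in second inversion.

G, C, E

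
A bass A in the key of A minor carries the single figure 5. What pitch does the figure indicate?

E

Counting 4 letter steps above A lands on E; in A minor, that letter is E.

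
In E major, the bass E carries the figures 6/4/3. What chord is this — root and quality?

The figures 6/4/3 indicate a seventh chord in second inversion.
In second inversion the root lies a fourth above the bass: a fourth above E in E major is A.
The chord tones are E, G#, A, C#, giving A major seventh.

A major seventh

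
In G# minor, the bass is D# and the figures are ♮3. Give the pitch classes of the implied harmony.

The written figures ♮3 are shorthand for 5/3: the 5 is implied.
A third above D# in this key is F#, made natural (F) by the ♮ figure.
A fifth above D# in this key is A#.

D#, F, A#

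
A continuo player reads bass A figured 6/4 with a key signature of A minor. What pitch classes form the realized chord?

A, D, F

A fourth above A in this key is D.
A sixth above A in this key is F.
Together with the bass A, this spells D minor in second inversion.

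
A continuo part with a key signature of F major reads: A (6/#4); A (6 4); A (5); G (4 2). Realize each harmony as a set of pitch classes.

A (6/#4): A, D#, F.
A (6/4): A, D, F.
A (5/3): A, C, E.
G (6/4/2): G, A, C, E.

A, D#, F | A, D, F | A, C, E | G, A, C, E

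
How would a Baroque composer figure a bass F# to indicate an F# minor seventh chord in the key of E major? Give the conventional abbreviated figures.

7

F# is the root of F# minor seventh, so the chord is in root position.
A seventh chord in root position is figured 7/5/3, conventionally abbreviated 7.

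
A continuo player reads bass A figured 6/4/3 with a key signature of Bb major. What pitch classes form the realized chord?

A third above A in this key is C.
A fourth above A in this key is D.
A sixth above A in this key is F.
Together with the bass A, this spells D minor seventh in second inversion.

A, C, D, F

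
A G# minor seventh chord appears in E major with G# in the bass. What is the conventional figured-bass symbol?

7

G# is the root of G# minor seventh, so the chord is in root position.
A seventh chord in root position is figured 7/5/3, conventionally abbreviated 7.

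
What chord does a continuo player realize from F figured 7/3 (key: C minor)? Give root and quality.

The figures 7/3 indicate a seventh chord in root position.
In root position the bass is the root, so the root is F.
The chord tones are F, Ab, C, Eb, giving F minor seventh.

F minor seventh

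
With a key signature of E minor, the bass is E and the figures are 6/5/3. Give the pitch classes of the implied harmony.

A third above E in this key is G.
A fifth above E in this key is B.
A sixth above E in this key is C.
Together with the bass E, this spells C major seventh in first inversion.

E, G, B, C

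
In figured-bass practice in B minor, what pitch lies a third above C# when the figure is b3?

Eb

Counting 2 letter steps above C# lands on E; in B minor, that letter is E.
The b3 figure lowers it a semitone, giving Eb.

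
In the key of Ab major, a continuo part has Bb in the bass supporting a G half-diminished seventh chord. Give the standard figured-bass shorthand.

Bb is the third of G half-diminished seventh, so the chord is in first inversion.
A seventh chord in first inversion is figured 6/5/3, conventionally abbreviated 6/5.

6/5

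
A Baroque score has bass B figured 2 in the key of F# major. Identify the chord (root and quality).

C# dominant seventh

The figures 2 indicate a seventh chord in third inversion.
In third inversion the root lies a second above the bass: a second above B in F# major is C#.
The chord tones are B, C#, E#, G#, giving C# dominant seventh.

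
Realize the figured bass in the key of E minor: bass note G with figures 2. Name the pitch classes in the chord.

The written figures 2 are shorthand for 6/4/2: the 6/4 are implied.
A second above G in this key is A.
A fourth above G in this key is C.
A sixth above G in this key is E.
Together with the bass G, this spells A minor seventh in third inversion.

G, A, C, E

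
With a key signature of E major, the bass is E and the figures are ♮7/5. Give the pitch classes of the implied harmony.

E, G#, B, D

The written figures ♮7/5 are shorthand for 7/5/3: the 3 is implied.
A third above E in this key is G#.
A fifth above E in this key is B.
A seventh above E in this key is D#, made natural (D) by the ♮ figure.
Together with the bass E, this spells E dominant seventh in root position.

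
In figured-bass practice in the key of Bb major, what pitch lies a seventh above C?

Bb

Counting 6 letter steps above C lands on B; in Bb major, that letter is Bb.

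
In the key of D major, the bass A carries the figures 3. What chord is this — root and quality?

The figures 3 indicate a triad in root position.
In root position the bass is the root, so the root is A.
The chord tones are A, C#, E, giving A major.

A major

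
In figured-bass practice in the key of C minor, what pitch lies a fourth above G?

C

Counting 3 letter steps above G lands on C; in C minor, that letter is C.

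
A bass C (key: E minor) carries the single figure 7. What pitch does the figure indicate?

Counting 6 letter steps above C lands on B; in E minor, that letter is B.

B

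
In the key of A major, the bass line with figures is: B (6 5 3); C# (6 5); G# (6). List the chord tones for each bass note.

B (6/5/3): B, D, F#, G#.
C# (6/5/3): C#, E, G#, A.
G# (6/3): G#, B, E.

B, D, F#, G# | C#, E, G#, A | G#, B, E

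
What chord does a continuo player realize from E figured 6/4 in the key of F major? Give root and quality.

The figures 6/4 indicate a triad in second inversion.
In second inversion the root lies a fourth above the bass: a fourth above E in F major is A.
The chord tones are E, A, C, giving A minor.

A minor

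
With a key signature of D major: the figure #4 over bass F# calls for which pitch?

B#

Counting 3 letter steps above F# lands on B; in D major, that letter is B.
The #4 figure raises it a semitone, giving B#.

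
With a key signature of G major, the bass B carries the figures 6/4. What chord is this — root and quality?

The figures 6/4 indicate a triad in second inversion.
In second inversion the root lies a fourth above the bass: a fourth above B in G major is E.
The chord tones are B, E, G, giving E minor.

E minor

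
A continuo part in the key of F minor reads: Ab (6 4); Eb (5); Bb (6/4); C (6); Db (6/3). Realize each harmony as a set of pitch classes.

Ab (6/4): Ab, Db, F.
Eb (5/3): Eb, G, Bb.
Bb (6/4): Bb, Eb, G.
C (6/3): C, Eb, Ab.
Db (6/3): Db, F, Bb.

Ab, Db, F | Eb, G, Bb | Bb, Eb, G | C, Eb, Ab | Db, F, Bb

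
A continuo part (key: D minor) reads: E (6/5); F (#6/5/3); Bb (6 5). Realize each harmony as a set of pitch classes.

E (6/5/3): E, G, Bb, C.
F (#6/5/3): F, A, C, D#.
Bb (6/5/3): Bb, D, F, G.

E, G, Bb, C | F, A, C, D# | Bb, D, F, G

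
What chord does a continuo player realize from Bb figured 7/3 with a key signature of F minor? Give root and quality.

Bb minor seventh

The figures 7/3 indicate a seventh chord in root position.
In root position the bass is the root, so the root is Bb.
The chord tones are Bb, Db, F, Ab, giving Bb minor seventh.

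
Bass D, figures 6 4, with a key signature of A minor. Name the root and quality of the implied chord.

G major

The figures 6 4 indicate a triad in second inversion.
In second inversion the root lies a fourth above the bass: a fourth above D in A minor is G.
The chord tones are D, G, B, giving G major.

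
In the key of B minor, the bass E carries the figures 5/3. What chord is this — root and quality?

E minor

The figures 5/3 indicate a triad in root position.
In root position the bass is the root, so the root is E.
The chord tones are E, G, B, giving E minor.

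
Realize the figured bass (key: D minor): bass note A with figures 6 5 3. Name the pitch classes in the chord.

A, C, E, F

A third above A in this key is C.
A fifth above A in this key is E.
A sixth above A in this key is F.
Together with the bass A, this spells F major seventh in first inversion.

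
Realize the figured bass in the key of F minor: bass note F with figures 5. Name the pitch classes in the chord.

F, Ab, C

The written figures 5 are shorthand for 5/3: the 3 is implied.
A third above F in this key is Ab.
A fifth above F in this key is C.
Together with the bass F, this spells F minor in root position.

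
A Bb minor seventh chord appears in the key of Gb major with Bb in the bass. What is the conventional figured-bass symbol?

7

Bb is the root of Bb minor seventh, so the chord is in root position.
A seventh chord in root position is figured 7/5/3, conventionally abbreviated 7.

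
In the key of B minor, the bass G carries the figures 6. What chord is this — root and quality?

The figures 6 indicate a triad in first inversion.
In first inversion the root lies a sixth above the bass: a sixth above G in B minor is E.
The chord tones are G, B, E, giving E minor.

E minor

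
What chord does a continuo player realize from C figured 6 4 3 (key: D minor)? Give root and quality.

F major seventh

The figures 6 4 3 indicate a seventh chord in second inversion.
In second inversion the root lies a fourth above the bass: a fourth above C in D minor is F.
The chord tones are C, E, F, A, giving F major seventh.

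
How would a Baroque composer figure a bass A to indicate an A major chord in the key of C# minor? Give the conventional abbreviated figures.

no figures

A is the root of A major, so the chord is in root position.
A triad in root position is figured 5/3, conventionally abbreviated (no figures — root-position triad).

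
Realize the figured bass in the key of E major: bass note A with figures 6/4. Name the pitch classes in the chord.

A fourth above A in this key is D#.
A sixth above A in this key is F#.
Together with the bass A, this spells D# diminished in second inversion.

A, D#, F#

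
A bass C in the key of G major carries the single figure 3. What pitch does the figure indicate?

E

Counting 2 letter steps above C lands on E; in G major, that letter is E.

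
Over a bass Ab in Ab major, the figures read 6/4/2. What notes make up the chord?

A second above Ab in this key is Bb.
A fourth above Ab in this key is Db.
A sixth above Ab in this key is F.
Together with the bass Ab, this spells Bb minor seventh in third inversion.

Ab, Bb, Db, F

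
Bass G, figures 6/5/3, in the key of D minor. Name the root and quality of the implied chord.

The figures 6/5/3 indicate a seventh chord in first inversion.
In first inversion the root lies a sixth above the bass: a sixth above G in D minor is E.
The chord tones are G, Bb, D, E, giving E half-diminished seventh.

E half-diminished seventh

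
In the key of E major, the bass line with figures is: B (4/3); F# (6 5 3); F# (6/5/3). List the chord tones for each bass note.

B (6/4/3): B, D#, E, G#.
F# (6/5/3): F#, A, C#, D#.
F# (6/5/3): F#, A, C#, D#.

B, D#, E, G# | F#, A, C#, D# | F#, A, C#, D#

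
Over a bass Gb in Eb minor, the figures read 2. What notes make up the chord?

Gb, Ab, Cb, Eb

The written figures 2 are shorthand for 6/4/2: the 6/4 are implied.
A second above Gb in this key is Ab.
A fourth above Gb in this key is Cb.
A sixth above Gb in this key is Eb.
Together with the bass Gb, this spells Ab minor seventh in third inversion.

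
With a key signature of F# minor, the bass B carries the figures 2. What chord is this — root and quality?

C# minor seventh

The figures 2 indicate a seventh chord in third inversion.
In third inversion the root lies a second above the bass: a second above B in F# minor is C#.
The chord tones are B, C#, E, G#, giving C# minor seventh.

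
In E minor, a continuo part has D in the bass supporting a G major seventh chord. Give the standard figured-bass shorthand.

D is the fifth of G major seventh, so the chord is in second inversion.
A seventh chord in second inversion is figured 6/4/3, conventionally abbreviated 4/3.

4/3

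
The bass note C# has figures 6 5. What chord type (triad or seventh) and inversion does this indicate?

6 5 is shorthand for 6/5/3.
Intervals of 6/5/3 above the bass form a seventh chord; the bass is the third, so this is first inversion.

seventh chord, first inversion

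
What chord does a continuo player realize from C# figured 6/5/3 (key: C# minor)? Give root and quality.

The figures 6/5/3 indicate a seventh chord in first inversion.
In first inversion the root lies a sixth above the bass: a sixth above C# in C# minor is A.
The chord tones are C#, E, G#, A, giving A major seventh.

A major seventh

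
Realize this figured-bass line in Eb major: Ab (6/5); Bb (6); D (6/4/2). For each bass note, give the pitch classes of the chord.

Ab, C, Eb, F | Bb, D, G | D, Eb, G, Bb

Ab (6/5/3): Ab, C, Eb, F.
Bb (6/3): Bb, D, G.
D (6/4/2): D, Eb, G, Bb.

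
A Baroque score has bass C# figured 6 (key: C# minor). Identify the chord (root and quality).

A major

The figures 6 indicate a triad in first inversion.
In first inversion the root lies a sixth above the bass: a sixth above C# in C# minor is A.
The chord tones are C#, E, A, giving A major.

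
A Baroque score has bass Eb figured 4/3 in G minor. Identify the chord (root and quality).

The figures 4/3 indicate a seventh chord in second inversion.
In second inversion the root lies a fourth above the bass: a fourth above Eb in G minor is A.
The chord tones are Eb, G, A, C, giving A half-diminished seventh.

A half-diminished seventh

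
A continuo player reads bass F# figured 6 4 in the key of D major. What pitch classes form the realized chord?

F#, B, D

A fourth above F# in this key is B.
A sixth above F# in this key is D.
Together with the bass F#, this spells B minor in second inversion.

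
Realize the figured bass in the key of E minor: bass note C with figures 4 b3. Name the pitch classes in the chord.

C, Eb, F#, A

The written figures 4 b3 are shorthand for 6/4/3: the 6 is implied.
A third above C in this key is E, lowered to Eb by the flat.
A fourth above C in this key is F#.
A sixth above C in this key is A.
Together with the bass C, this spells F# diminished seventh in second inversion.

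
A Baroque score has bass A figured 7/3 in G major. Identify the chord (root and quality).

A minor seventh

The figures 7/3 indicate a seventh chord in root position.
In root position the bass is the root, so the root is A.
The chord tones are A, C, E, G, giving A minor seventh.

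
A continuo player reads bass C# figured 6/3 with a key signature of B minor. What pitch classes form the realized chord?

C#, E, A

A third above C# in this key is E.
A sixth above C# in this key is A.
Together with the bass C#, this spells A major in first inversion.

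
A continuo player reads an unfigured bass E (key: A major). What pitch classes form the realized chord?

An unfigured bass implies 5/3.
A third above E in this key is G#.
A fifth above E in this key is B.
Together with the bass E, this spells E major in root position.

E, G#, B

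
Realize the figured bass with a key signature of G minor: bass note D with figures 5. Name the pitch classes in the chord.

The written figures 5 are shorthand for 5/3: the 3 is implied.
A third above D in this key is F.
A fifth above D in this key is A.
Together with the bass D, this spells D minor in root position.

D, F, A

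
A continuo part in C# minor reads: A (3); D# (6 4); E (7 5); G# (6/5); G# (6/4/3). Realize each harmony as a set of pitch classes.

A, C#, E | D#, G#, B | E, G#, B, D# | G#, B, D#, E | G#, B, C#, E

A (5/3): A, C#, E.
D# (6/4): D#, G#, B.
E (7/5/3): E, G#, B, D#.
G# (6/5/3): G#, B, D#, E.
G# (6/4/3): G#, B, C#, E.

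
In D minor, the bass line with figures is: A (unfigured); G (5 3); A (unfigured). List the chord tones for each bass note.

A, C, E | G, Bb, D | A, C, E

A (5/3): A, C, E.
G (5/3): G, Bb, D.
A (5/3): A, C, E.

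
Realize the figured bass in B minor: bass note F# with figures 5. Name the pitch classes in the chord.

The written figures 5 are shorthand for 5/3: the 3 is implied.
A third above F# in this key is A.
A fifth above F# in this key is C#.
Together with the bass F#, this spells F# minor in root position.

F#, A, C#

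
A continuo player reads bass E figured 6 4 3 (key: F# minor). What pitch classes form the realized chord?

A third above E in this key is G#.
A fourth above E in this key is A.
A sixth above E in this key is C#.
Together with the bass E, this spells A major seventh in second inversion.

E, G#, A, C#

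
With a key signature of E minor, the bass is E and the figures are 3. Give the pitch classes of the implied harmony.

The written figures 3 are shorthand for 5/3: the 5 is implied.
A third above E in this key is G.
A fifth above E in this key is B.
Together with the bass E, this spells E minor in root position.

E, G, B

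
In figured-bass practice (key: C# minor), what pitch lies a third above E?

G#

Counting 2 letter steps above E lands on G; in C# minor, that letter is G#.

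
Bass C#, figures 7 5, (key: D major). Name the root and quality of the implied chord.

C# half-diminished seventh

The figures 7 5 indicate a seventh chord in root position.
In root position the bass is the root, so the root is C#.
The chord tones are C#, E, G, B, giving C# half-diminished seventh.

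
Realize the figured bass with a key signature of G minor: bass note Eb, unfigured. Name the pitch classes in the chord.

Eb, G, Bb

An unfigured bass implies 5/3.
A third above Eb in this key is G.
A fifth above Eb in this key is Bb.
Together with the bass Eb, this spells Eb major in root position.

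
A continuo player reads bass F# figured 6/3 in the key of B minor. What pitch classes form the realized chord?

A third above F# in this key is A.
A sixth above F# in this key is D.
Together with the bass F#, this spells D major in first inversion.

F#, A, D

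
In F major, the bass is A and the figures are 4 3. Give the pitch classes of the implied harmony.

The written figures 4 3 are shorthand for 6/4/3: the 6 is implied.
A third above A in this key is C.
A fourth above A in this key is D.
A sixth above A in this key is F.
Together with the bass A, this spells D minor seventh in second inversion.

A, C, D, F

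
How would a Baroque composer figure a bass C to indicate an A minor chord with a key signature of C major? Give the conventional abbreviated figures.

C is the third of A minor, so the chord is in first inversion.
A triad in first inversion is figured 6/3, conventionally abbreviated 6.

6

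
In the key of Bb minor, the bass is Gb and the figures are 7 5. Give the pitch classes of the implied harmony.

The written figures 7 5 are shorthand for 7/5/3: the 3 is implied.
A third above Gb in this key is Bb.
A fifth above Gb in this key is Db.
A seventh above Gb in this key is F.
Together with the bass Gb, this spells Gb major seventh in root position.

Gb, Bb, Db, F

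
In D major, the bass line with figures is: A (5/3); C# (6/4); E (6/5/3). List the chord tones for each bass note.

A (5/3): A, C#, E.
C# (6/4): C#, F#, A.
E (6/5/3): E, G, B, C#.

A, C#, E | C#, F#, A | E, G, B, C#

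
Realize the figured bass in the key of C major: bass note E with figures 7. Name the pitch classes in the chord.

The written figures 7 are shorthand for 7/5/3: the 5/3 are implied.
A third above E in this key is G.
A fifth above E in this key is B.
A seventh above E in this key is D.
Together with the bass E, this spells E minor seventh in root position.

E, G, B, D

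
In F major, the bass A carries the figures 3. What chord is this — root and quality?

The figures 3 indicate a triad in root position.
In root position the bass is the root, so the root is A.
The chord tones are A, C, E, giving A minor.

A minor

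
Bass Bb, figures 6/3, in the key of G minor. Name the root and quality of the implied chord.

G minor

The figures 6/3 indicate a triad in first inversion.
In first inversion the root lies a sixth above the bass: a sixth above Bb in G minor is G.
The chord tones are Bb, D, G, giving G minor.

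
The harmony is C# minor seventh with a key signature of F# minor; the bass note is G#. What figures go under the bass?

G# is the fifth of C# minor seventh, so the chord is in second inversion.
A seventh chord in second inversion is figured 6/4/3, conventionally abbreviated 4/3.

4/3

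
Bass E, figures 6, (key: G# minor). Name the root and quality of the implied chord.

The figures 6 indicate a triad in first inversion.
In first inversion the root lies a sixth above the bass: a sixth above E in G# minor is C#.
The chord tones are E, G#, C#, giving C# minor.

C# minor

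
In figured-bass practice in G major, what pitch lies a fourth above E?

Counting 3 letter steps above E lands on A; in G major, that letter is A.

A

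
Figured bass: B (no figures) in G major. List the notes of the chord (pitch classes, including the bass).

An unfigured bass implies 5/3.
A third above B in this key is D.
A fifth above B in this key is F#.
Together with the bass B, this spells B minor in root position.

B, D, F#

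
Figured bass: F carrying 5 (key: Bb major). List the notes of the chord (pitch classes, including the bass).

The written figures 5 are shorthand for 5/3: the 3 is implied.
A third above F in this key is A.
A fifth above F in this key is C.
Together with the bass F, this spells F major in root position.

F, A, C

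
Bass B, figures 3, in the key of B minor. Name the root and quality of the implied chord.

B minor

The figures 3 indicate a triad in root position.
In root position the bass is the root, so the root is B.
The chord tones are B, D, F#, giving B minor.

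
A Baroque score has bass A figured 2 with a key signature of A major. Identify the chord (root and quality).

B minor seventh

The figures 2 indicate a seventh chord in third inversion.
In third inversion the root lies a second above the bass: a second above A in A major is B.
The chord tones are A, B, D, F#, giving B minor seventh.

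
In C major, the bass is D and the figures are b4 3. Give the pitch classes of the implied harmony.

The written figures b4 3 are shorthand for 6/4/3: the 6 is implied.
A third above D in this key is F.
A fourth above D in this key is G, lowered to Gb by the flat.
A sixth above D in this key is B.

D, F, Gb, B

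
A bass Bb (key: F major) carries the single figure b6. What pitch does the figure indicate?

Gb

Counting 5 letter steps above Bb lands on G; in F major, that letter is G.
The b6 figure lowers it a semitone, giving Gb.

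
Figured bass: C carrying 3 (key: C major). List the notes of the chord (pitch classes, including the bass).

The written figures 3 are shorthand for 5/3: the 5 is implied.
A third above C in this key is E.
A fifth above C in this key is G.
Together with the bass C, this spells C major in root position.

C, E, G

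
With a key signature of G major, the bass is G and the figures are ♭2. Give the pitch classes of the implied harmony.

G, Ab, C, E

The written figures ♭2 are shorthand for 6/4/2: the 6/4 are implied.
A second above G in this key is A, lowered to Ab by the flat.
A fourth above G in this key is C.
A sixth above G in this key is E.
Together with the bass G, this spells Ab augmented major seventh in third inversion.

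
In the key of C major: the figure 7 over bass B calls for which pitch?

Counting 6 letter steps above B lands on A; in C major, that letter is A.

A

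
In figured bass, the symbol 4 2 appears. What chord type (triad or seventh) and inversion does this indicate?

seventh chord, third inversion

4 2 is shorthand for 6/4/2.
Intervals of 6/4/2 above the bass form a seventh chord; the bass is the seventh, so this is third inversion.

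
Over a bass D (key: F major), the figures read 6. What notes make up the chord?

The written figures 6 are shorthand for 6/3: the 3 is implied.
A third above D in this key is F.
A sixth above D in this key is Bb.
Together with the bass D, this spells Bb major in first inversion.

D, F, Bb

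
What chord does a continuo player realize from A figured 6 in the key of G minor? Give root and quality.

F major

The figures 6 indicate a triad in first inversion.
In first inversion the root lies a sixth above the bass: a sixth above A in G minor is F.
The chord tones are A, C, F, giving F major.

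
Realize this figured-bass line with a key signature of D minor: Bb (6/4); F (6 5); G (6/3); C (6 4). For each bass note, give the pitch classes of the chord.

Bb, E, G | F, A, C, D | G, Bb, E | C, F, A

Bb (6/4): Bb, E, G.
F (6/5/3): F, A, C, D.
G (6/3): G, Bb, E.
C (6/4): C, F, A.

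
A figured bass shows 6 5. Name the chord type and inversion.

seventh chord, first inversion

6 5 is shorthand for 6/5/3.
Intervals of 6/5/3 above the bass form a seventh chord; the bass is the third, so this is first inversion.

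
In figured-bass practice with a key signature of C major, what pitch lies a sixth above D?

B

Counting 5 letter steps above D lands on B; in C major, that letter is B.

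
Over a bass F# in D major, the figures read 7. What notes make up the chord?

The written figures 7 are shorthand for 7/5/3: the 5/3 are implied.
A third above F# in this key is A.
A fifth above F# in this key is C#.
A seventh above F# in this key is E.
Together with the bass F#, this spells F# minor seventh in root position.

F#, A, C#, E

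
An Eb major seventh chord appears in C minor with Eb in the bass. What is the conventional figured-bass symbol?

7

Eb is the root of Eb major seventh, so the chord is in root position.
A seventh chord in root position is figured 7/5/3, conventionally abbreviated 7.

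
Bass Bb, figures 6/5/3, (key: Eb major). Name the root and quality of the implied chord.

G minor seventh

The figures 6/5/3 indicate a seventh chord in first inversion.
In first inversion the root lies a sixth above the bass: a sixth above Bb in Eb major is G.
The chord tones are Bb, D, F, G, giving G minor seventh.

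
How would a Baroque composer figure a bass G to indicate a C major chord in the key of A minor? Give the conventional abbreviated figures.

6/4

G is the fifth of C major, so the chord is in second inversion.
A triad in second inversion is figured 6/4, conventionally abbreviated 6/4.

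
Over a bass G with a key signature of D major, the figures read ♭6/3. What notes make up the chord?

G, B, Eb

A third above G in this key is B.
A sixth above G in this key is E, lowered to Eb by the flat.
Together with the bass G, this spells Eb augmented in first inversion.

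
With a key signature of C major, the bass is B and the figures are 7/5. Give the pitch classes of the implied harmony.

The written figures 7/5 are shorthand for 7/5/3: the 3 is implied.
A third above B in this key is D.
A fifth above B in this key is F.
A seventh above B in this key is A.
Together with the bass B, this spells B half-diminished seventh in root position.

B, D, F, A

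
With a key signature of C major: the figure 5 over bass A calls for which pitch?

Counting 4 letter steps above A lands on E; in C major, that letter is E.

E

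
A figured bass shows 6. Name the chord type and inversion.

triad, first inversion

6 is shorthand for 6/3.
Intervals of 6/3 above the bass form a triad; the bass is the third, so this is first inversion.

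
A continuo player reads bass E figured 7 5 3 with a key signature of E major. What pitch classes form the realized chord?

E, G#, B, D#

A third above E in this key is G#.
A fifth above E in this key is B.
A seventh above E in this key is D#.
Together with the bass E, this spells E major seventh in root position.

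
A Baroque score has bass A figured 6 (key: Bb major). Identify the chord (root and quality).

F major

The figures 6 indicate a triad in first inversion.
In first inversion the root lies a sixth above the bass: a sixth above A in Bb major is F.
The chord tones are A, C, F, giving F major.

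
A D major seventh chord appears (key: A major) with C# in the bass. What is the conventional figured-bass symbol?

4/2

C# is the seventh of D major seventh, so the chord is in third inversion.
A seventh chord in third inversion is figured 6/4/2, conventionally abbreviated 4/2.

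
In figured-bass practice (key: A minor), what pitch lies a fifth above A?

Counting 4 letter steps above A lands on E; in A minor, that letter is E.

E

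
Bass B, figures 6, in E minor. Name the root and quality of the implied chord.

G major

The figures 6 indicate a triad in first inversion.
In first inversion the root lies a sixth above the bass: a sixth above B in E minor is G.
The chord tones are B, D, G, giving G major.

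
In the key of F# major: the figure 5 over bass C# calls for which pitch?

G#

Counting 4 letter steps above C# lands on G; in F# major, that letter is G#.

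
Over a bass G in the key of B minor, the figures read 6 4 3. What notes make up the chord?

A third above G in this key is B.
A fourth above G in this key is C#.
A sixth above G in this key is E.
Together with the bass G, this spells C# half-diminished seventh in second inversion.

G, B, C#, E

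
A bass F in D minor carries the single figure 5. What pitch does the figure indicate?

C

Counting 4 letter steps above F lands on C; in D minor, that letter is C.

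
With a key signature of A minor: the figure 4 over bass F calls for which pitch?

Counting 3 letter steps above F lands on B; in A minor, that letter is B.

B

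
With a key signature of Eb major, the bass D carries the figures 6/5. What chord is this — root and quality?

Bb dominant seventh

The figures 6/5 indicate a seventh chord in first inversion.
In first inversion the root lies a sixth above the bass: a sixth above D in Eb major is Bb.
The chord tones are D, F, Ab, Bb, giving Bb dominant seventh.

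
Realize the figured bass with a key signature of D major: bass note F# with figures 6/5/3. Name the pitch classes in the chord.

F#, A, C#, D

A third above F# in this key is A.
A fifth above F# in this key is C#.
A sixth above F# in this key is D.
Together with the bass F#, this spells D major seventh in first inversion.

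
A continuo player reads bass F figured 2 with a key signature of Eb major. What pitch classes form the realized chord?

The written figures 2 are shorthand for 6/4/2: the 6/4 are implied.
A second above F in this key is G.
A fourth above F in this key is Bb.
A sixth above F in this key is D.
Together with the bass F, this spells G minor seventh in third inversion.

F, G, Bb, D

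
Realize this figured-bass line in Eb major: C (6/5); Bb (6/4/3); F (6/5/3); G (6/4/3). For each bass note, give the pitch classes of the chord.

C (6/5/3): C, Eb, G, Ab.
Bb (6/4/3): Bb, D, Eb, G.
F (6/5/3): F, Ab, C, D.
G (6/4/3): G, Bb, C, Eb.

C, Eb, G, Ab | Bb, D, Eb, G | F, Ab, C, D | G, Bb, C, Eb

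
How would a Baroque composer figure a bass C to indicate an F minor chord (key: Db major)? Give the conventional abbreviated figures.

6/4

C is the fifth of F minor, so the chord is in second inversion.
A triad in second inversion is figured 6/4, conventionally abbreviated 6/4.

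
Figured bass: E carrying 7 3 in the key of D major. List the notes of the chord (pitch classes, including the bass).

The written figures 7 3 are shorthand for 7/5/3: the 5 is implied.
A third above E in this key is G.
A fifth above E in this key is B.
A seventh above E in this key is D.
Together with the bass E, this spells E minor seventh in root position.

E, G, B, D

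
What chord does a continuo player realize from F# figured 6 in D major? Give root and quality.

D major

The figures 6 indicate a triad in first inversion.
In first inversion the root lies a sixth above the bass: a sixth above F# in D major is D.
The chord tones are F#, A, D, giving D major.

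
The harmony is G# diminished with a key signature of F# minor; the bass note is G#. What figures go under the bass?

G# is the root of G# diminished, so the chord is in root position.
A triad in root position is figured 5/3, conventionally abbreviated (no figures — root-position triad).

no figures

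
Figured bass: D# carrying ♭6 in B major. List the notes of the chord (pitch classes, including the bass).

The written figures ♭6 are shorthand for 6/3: the 3 is implied.
A third above D# in this key is F#.
A sixth above D# in this key is B, lowered to Bb by the flat.

D#, F#, Bb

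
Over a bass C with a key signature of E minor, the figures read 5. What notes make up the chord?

C, E, G

The written figures 5 are shorthand for 5/3: the 3 is implied.
A third above C in this key is E.
A fifth above C in this key is G.
Together with the bass C, this spells C major in root position.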